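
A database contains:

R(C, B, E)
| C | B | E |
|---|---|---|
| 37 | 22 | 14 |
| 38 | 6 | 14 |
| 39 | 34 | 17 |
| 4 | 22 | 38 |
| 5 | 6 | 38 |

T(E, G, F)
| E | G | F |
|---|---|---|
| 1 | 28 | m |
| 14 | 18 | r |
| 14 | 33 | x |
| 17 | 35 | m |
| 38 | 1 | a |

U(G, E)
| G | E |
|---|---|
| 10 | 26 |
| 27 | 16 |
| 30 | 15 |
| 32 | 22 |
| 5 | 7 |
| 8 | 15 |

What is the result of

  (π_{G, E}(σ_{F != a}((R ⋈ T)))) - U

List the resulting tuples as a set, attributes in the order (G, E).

R ⋈ T (natural join on E): {(37, 22, 14, 18, r), (37, 22, 14, 33, x), (38, 6, 14, 18, r), (38, 6, 14, 33, x), (39, 34, 17, 35, m), (4, 22, 38, 1, a), (5, 6, 38, 1, a)}
σ[F != a]: keep tuples satisfying F != a → {(37, 22, 14, 18, r), (37, 22, 14, 33, x), (38, 6, 14, 18, r), (38, 6, 14, 33, x), (39, 34, 17, 35, m)}
π[G, E]: project onto (G, E) (2 duplicate(s) eliminated) → {(18, 14), (33, 14), (35, 17)}
Difference: {(18, 14), (33, 14), (35, 17)} with {(10, 26), (27, 16), (30, 15), (32, 22), (5, 7), (8, 15)} → {(18, 14), (33, 14), (35, 17)}

{(18, 14), (33, 14), (35, 17)}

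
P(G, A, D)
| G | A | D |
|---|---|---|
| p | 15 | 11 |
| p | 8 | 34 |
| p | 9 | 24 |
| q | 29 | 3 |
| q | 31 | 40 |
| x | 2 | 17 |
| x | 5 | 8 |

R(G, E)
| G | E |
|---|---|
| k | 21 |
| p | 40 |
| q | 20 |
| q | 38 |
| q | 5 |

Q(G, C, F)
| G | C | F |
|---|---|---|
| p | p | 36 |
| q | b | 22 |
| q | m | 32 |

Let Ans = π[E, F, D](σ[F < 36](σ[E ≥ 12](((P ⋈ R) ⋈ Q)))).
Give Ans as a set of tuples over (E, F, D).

{(20, 22, 3), (20, 22, 40), (20, 32, 3), (20, 32, 40), (38, 22, 3), (38, 22, 40), (38, 32, 3), (38, 32, 40)}

P ⋈ R (natural join on G): {(p, 15, 11, 40), (p, 8, 34, 40), (p, 9, 24, 40), (q, 29, 3, 20), (q, 29, 3, 38), (q, 29, 3, 5), (q, 31, 40, 20), (q, 31, 40, 38), (q, 31, 40, 5)}
(P ⋈ R) ⋈ Q (natural join on G): {(p, 15, 11, 40, p, 36), (p, 8, 34, 40, p, 36), (p, 9, 24, 40, p, 36), (q, 29, 3, 20, b, 22), (q, 29, 3, 20, m, 32), (q, 29, 3, 38, b, 22), (q, 29, 3, 38, m, 32), (q, 29, 3, 5, b, 22), (q, 29, 3, 5, m, 32), (q, 31, 40, 20, b, 22), (q, 31, 40, 20, m, 32), (q, 31, 40, 38, b, 22), (q, 31, 40, 38, m, 32), (q, 31, 40, 5, b, 22), (q, 31, 40, 5, m, 32)}
Selection E ≥ 12: {(p, 15, 11, 40, p, 36), (p, 8, 34, 40, p, 36), (p, 9, 24, 40, p, 36), (q, 29, 3, 20, b, 22), (q, 29, 3, 20, m, 32), (q, 29, 3, 38, b, 22), (q, 29, 3, 38, m, 32), (q, 31, 40, 20, b, 22), (q, 31, 40, 20, m, 32), (q, 31, 40, 38, b, 22), (q, 31, 40, 38, m, 32)}
Selection F < 36: {(q, 29, 3, 20, b, 22), (q, 29, 3, 20, m, 32), (q, 29, 3, 38, b, 22), (q, 29, 3, 38, m, 32), (q, 31, 40, 20, b, 22), (q, 31, 40, 20, m, 32), (q, 31, 40, 38, b, 22), (q, 31, 40, 38, m, 32)}
Keep only column(s) E, F, D: {(20, 22, 3), (20, 22, 40), (20, 32, 3), (20, 32, 40), (38, 22, 3), (38, 22, 40), (38, 32, 3), (38, 32, 40)}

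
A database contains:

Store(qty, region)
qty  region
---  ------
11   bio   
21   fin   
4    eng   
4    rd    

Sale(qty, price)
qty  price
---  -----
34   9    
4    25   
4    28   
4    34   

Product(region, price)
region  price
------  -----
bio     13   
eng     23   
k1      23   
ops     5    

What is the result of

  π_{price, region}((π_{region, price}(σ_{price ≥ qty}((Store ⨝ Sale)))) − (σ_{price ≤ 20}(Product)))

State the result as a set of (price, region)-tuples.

Store ⋈ Sale (natural join on qty): {(4, eng, 25), (4, eng, 28), (4, eng, 34), (4, rd, 25), (4, rd, 28), (4, rd, 34)}
Apply σ_{price ≥ qty}; surviving tuples: {(4, eng, 25), (4, eng, 28), (4, eng, 34), (4, rd, 25), (4, rd, 28), (4, rd, 34)}
π[region, price]: project onto (region, price) → {(eng, 25), (eng, 28), (eng, 34), (rd, 25), (rd, 28), (rd, 34)}
Apply σ_{price ≤ 20}; surviving tuples: {(bio, 13), (ops, 5)}
Taking the difference: {(eng, 25), (eng, 28), (eng, 34), (rd, 25), (rd, 28), (rd, 34)}
π[price, region]: project onto (price, region) → {(25, eng), (25, rd), (28, eng), (28, rd), (34, eng), (34, rd)}

{(25, eng), (25, rd), (28, eng), (28, rd), (34, eng), (34, rd)}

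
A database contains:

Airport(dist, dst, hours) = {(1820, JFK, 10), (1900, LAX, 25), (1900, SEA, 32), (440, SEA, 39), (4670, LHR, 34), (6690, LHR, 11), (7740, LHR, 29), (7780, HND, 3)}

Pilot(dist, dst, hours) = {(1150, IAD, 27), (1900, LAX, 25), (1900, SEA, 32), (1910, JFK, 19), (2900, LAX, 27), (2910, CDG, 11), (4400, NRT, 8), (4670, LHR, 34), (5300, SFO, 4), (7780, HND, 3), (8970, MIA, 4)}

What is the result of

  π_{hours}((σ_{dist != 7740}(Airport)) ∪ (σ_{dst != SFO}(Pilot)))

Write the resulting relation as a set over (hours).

{10, 11, 19, 25, 27, 3, 32, 34, 39, 4, 8}

Apply σ_{dist != 7740}; surviving tuples: {(1820, JFK, 10), (1900, LAX, 25), (1900, SEA, 32), (440, SEA, 39), (4670, LHR, 34), (6690, LHR, 11), (7780, HND, 3)}
Apply σ_{dst != SFO}; surviving tuples: {(1150, IAD, 27), (1900, LAX, 25), (1900, SEA, 32), (1910, JFK, 19), (2900, LAX, 27), (2910, CDG, 11), (4400, NRT, 8), (4670, LHR, 34), (7780, HND, 3), (8970, MIA, 4)}
Taking the union: {(1150, IAD, 27), (1820, JFK, 10), (1900, LAX, 25), (1900, SEA, 32), (1910, JFK, 19), (2900, LAX, 27), (2910, CDG, 11), (440, SEA, 39), (4400, NRT, 8), (4670, LHR, 34), (6690, LHR, 11), (7780, HND, 3), (8970, MIA, 4)}
π[hours]: project onto (hours) (2 duplicate(s) eliminated) → {10, 11, 19, 25, 27, 3, 32, 34, 39, 4, 8}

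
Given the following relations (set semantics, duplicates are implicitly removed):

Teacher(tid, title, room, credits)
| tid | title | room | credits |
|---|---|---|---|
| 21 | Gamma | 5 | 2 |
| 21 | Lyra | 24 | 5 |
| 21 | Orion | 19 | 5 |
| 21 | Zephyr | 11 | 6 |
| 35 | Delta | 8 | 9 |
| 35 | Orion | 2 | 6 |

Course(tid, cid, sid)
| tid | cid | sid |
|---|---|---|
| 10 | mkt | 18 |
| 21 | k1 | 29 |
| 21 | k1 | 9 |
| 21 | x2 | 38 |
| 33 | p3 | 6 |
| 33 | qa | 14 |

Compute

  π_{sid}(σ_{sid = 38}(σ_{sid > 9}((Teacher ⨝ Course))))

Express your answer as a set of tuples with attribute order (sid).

{38}

Natural join on tid: {(21, Gamma, 5, 2, k1, 29), (21, Gamma, 5, 2, k1, 9), (21, Gamma, 5, 2, x2, 38), (21, Lyra, 24, 5, k1, 29), (21, Lyra, 24, 5, k1, 9), (21, Lyra, 24, 5, x2, 38), (21, Orion, 19, 5, k1, 29), (21, Orion, 19, 5, k1, 9), (21, Orion, 19, 5, x2, 38), (21, Zephyr, 11, 6, k1, 29), (21, Zephyr, 11, 6, k1, 9), (21, Zephyr, 11, 6, x2, 38)}
Selection sid > 9: {(21, Gamma, 5, 2, k1, 29), (21, Gamma, 5, 2, x2, 38), (21, Lyra, 24, 5, k1, 29), (21, Lyra, 24, 5, x2, 38), (21, Orion, 19, 5, k1, 29), (21, Orion, 19, 5, x2, 38), (21, Zephyr, 11, 6, k1, 29), (21, Zephyr, 11, 6, x2, 38)}
Selection sid = 38: {(21, Gamma, 5, 2, x2, 38), (21, Lyra, 24, 5, x2, 38), (21, Orion, 19, 5, x2, 38), (21, Zephyr, 11, 6, x2, 38)}
Keep only column(s) sid (3 duplicate(s) eliminated): {38}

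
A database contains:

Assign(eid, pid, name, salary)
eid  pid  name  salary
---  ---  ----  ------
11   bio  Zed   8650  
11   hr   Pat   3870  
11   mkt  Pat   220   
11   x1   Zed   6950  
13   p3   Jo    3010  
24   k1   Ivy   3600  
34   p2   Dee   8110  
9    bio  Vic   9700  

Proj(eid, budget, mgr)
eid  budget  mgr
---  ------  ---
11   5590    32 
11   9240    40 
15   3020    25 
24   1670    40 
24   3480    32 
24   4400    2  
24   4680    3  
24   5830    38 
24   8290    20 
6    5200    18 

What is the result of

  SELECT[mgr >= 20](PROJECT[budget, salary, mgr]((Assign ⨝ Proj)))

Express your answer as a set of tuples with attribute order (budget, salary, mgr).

Joining Assign and Proj on eid yields {(11, bio, Zed, 8650, 5590, 32), (11, bio, Zed, 8650, 9240, 40), (11, hr, Pat, 3870, 5590, 32), (11, hr, Pat, 3870, 9240, 40), (11, mkt, Pat, 220, 5590, 32), (11, mkt, Pat, 220, 9240, 40), (11, x1, Zed, 6950, 5590, 32), (11, x1, Zed, 6950, 9240, 40), (24, k1, Ivy, 3600, 1670, 40), (24, k1, Ivy, 3600, 3480, 32), (24, k1, Ivy, 3600, 4400, 2), (24, k1, Ivy, 3600, 4680, 3), (24, k1, Ivy, 3600, 5830, 38), (24, k1, Ivy, 3600, 8290, 20)}.
Projecting to budget, salary, mgr: {(1670, 3600, 40), (3480, 3600, 32), (4400, 3600, 2), (4680, 3600, 3), (5590, 220, 32), (5590, 3870, 32), (5590, 6950, 32), (5590, 8650, 32), (5830, 3600, 38), (8290, 3600, 20), (9240, 220, 40), (9240, 3870, 40), (9240, 6950, 40), (9240, 8650, 40)}
σ[mgr >= 20]: keep tuples satisfying mgr >= 20 → {(1670, 3600, 40), (3480, 3600, 32), (5590, 220, 32), (5590, 3870, 32), (5590, 6950, 32), (5590, 8650, 32), (5830, 3600, 38), (8290, 3600, 20), (9240, 220, 40), (9240, 3870, 40), (9240, 6950, 40), (9240, 8650, 40)}

{(1670, 3600, 40), (3480, 3600, 32), (5590, 220, 32), (5590, 3870, 32), (5590, 6950, 32), (5590, 8650, 32), (5830, 3600, 38), (8290, 3600, 20), (9240, 220, 40), (9240, 3870, 40), (9240, 6950, 40), (9240, 8650, 40)}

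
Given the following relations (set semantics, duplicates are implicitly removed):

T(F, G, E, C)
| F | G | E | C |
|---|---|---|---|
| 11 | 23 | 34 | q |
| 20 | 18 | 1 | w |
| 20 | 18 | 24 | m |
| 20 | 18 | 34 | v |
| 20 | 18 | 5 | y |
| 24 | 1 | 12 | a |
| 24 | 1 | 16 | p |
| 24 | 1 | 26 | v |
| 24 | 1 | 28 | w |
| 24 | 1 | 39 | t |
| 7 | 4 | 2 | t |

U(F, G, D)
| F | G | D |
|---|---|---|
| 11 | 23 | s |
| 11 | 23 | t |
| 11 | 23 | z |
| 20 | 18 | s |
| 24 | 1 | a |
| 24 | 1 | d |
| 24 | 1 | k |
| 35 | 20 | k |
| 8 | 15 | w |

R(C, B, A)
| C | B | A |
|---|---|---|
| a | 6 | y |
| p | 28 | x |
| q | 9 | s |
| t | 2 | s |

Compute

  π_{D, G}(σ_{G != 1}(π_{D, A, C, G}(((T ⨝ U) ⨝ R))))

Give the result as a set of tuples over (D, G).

{(s, 23), (t, 23), (z, 23)}

Natural join on F, G: {(11, 23, 34, q, s), (11, 23, 34, q, t), (11, 23, 34, q, z), (20, 18, 1, w, s), (20, 18, 24, m, s), (20, 18, 34, v, s), (20, 18, 5, y, s), (24, 1, 12, a, a), (24, 1, 12, a, d), (24, 1, 12, a, k), (24, 1, 16, p, a), (24, 1, 16, p, d), (24, 1, 16, p, k), (24, 1, 26, v, a), (24, 1, 26, v, d), (24, 1, 26, v, k), (24, 1, 28, w, a), (24, 1, 28, w, d), (24, 1, 28, w, k), (24, 1, 39, t, a), (24, 1, 39, t, d), (24, 1, 39, t, k)}
Natural join on C: {(11, 23, 34, q, s, 9, s), (11, 23, 34, q, t, 9, s), (11, 23, 34, q, z, 9, s), (24, 1, 12, a, a, 6, y), (24, 1, 12, a, d, 6, y), (24, 1, 12, a, k, 6, y), (24, 1, 16, p, a, 28, x), (24, 1, 16, p, d, 28, x), (24, 1, 16, p, k, 28, x), (24, 1, 39, t, a, 2, s), (24, 1, 39, t, d, 2, s), (24, 1, 39, t, k, 2, s)}
π[D, A, C, G]: project onto (D, A, C, G) → {(a, s, t, 1), (a, x, p, 1), (a, y, a, 1), (d, s, t, 1), (d, x, p, 1), (d, y, a, 1), (k, s, t, 1), (k, x, p, 1), (k, y, a, 1), (s, s, q, 23), (t, s, q, 23), (z, s, q, 23)}
Apply σ_{G != 1}; surviving tuples: {(s, s, q, 23), (t, s, q, 23), (z, s, q, 23)}
π[D, G]: project onto (D, G) → {(s, 23), (t, 23), (z, 23)}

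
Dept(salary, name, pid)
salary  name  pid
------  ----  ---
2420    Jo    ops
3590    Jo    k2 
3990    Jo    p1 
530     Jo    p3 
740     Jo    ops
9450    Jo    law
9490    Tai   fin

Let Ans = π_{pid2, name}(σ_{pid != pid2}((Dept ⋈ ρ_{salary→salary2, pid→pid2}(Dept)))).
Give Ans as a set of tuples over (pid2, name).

ρ[salary→salary2, pid→pid2]: schema becomes (salary2, name, pid2); tuples unchanged.
Joining Dept and ρ_{salary→salary2, pid→pid2}(Dept) on name yields {(2420, Jo, ops, 2420, ops), (2420, Jo, ops, 3590, k2), (2420, Jo, ops, 3990, p1), (2420, Jo, ops, 530, p3), (2420, Jo, ops, 740, ops), (2420, Jo, ops, 9450, law), (3590, Jo, k2, 2420, ops), (3590, Jo, k2, 3590, k2), (3590, Jo, k2, 3990, p1), (3590, Jo, k2, 530, p3), (3590, Jo, k2, 740, ops), (3590, Jo, k2, 9450, law), (3990, Jo, p1, 2420, ops), (3990, Jo, p1, 3590, k2), (3990, Jo, p1, 3990, p1), (3990, Jo, p1, 530, p3), (3990, Jo, p1, 740, ops), (3990, Jo, p1, 9450, law), (530, Jo, p3, 2420, ops), (530, Jo, p3, 3590, k2), (530, Jo, p3, 3990, p1), (530, Jo, p3, 530, p3), (530, Jo, p3, 740, ops), (530, Jo, p3, 9450, law), (740, Jo, ops, 2420, ops), (740, Jo, ops, 3590, k2), (740, Jo, ops, 3990, p1), (740, Jo, ops, 530, p3), (740, Jo, ops, 740, ops), (740, Jo, ops, 9450, law), (9450, Jo, law, 2420, ops), (9450, Jo, law, 3590, k2), (9450, Jo, law, 3990, p1), (9450, Jo, law, 530, p3), (9450, Jo, law, 740, ops), (9450, Jo, law, 9450, law), (9490, Tai, fin, 9490, fin)}.
Apply σ_{pid != pid2}; surviving tuples: {(2420, Jo, ops, 3590, k2), (2420, Jo, ops, 3990, p1), (2420, Jo, ops, 530, p3), (2420, Jo, ops, 9450, law), (3590, Jo, k2, 2420, ops), (3590, Jo, k2, 3990, p1), (3590, Jo, k2, 530, p3), (3590, Jo, k2, 740, ops), (3590, Jo, k2, 9450, law), (3990, Jo, p1, 2420, ops), (3990, Jo, p1, 3590, k2), (3990, Jo, p1, 530, p3), (3990, Jo, p1, 740, ops), (3990, Jo, p1, 9450, law), (530, Jo, p3, 2420, ops), (530, Jo, p3, 3590, k2), (530, Jo, p3, 3990, p1), (530, Jo, p3, 740, ops), (530, Jo, p3, 9450, law), (740, Jo, ops, 3590, k2), (740, Jo, ops, 3990, p1), (740, Jo, ops, 530, p3), (740, Jo, ops, 9450, law), (9450, Jo, law, 2420, ops), (9450, Jo, law, 3590, k2), (9450, Jo, law, 3990, p1), (9450, Jo, law, 530, p3), (9450, Jo, law, 740, ops)}
Projecting to pid2, name (23 duplicate(s) eliminated): {(k2, Jo), (law, Jo), (ops, Jo), (p1, Jo), (p3, Jo)}

{(k2, Jo), (law, Jo), (ops, Jo), (p1, Jo), (p3, Jo)}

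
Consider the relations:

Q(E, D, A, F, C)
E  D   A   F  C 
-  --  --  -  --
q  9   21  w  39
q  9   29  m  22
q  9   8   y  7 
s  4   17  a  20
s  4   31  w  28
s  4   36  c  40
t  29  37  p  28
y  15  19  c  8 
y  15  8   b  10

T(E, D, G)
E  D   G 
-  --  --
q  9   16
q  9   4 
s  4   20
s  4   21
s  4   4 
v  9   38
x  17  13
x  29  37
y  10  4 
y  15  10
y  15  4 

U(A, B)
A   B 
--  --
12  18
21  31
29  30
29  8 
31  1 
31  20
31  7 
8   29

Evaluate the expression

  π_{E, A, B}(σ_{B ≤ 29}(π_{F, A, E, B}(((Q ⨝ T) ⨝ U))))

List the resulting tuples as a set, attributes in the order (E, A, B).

{(q, 29, 8), (q, 8, 29), (s, 31, 1), (s, 31, 20), (s, 31, 7), (y, 8, 29)}

Joining Q and T on E, D yields {(q, 9, 21, w, 39, 16), (q, 9, 21, w, 39, 4), (q, 9, 29, m, 22, 16), (q, 9, 29, m, 22, 4), (q, 9, 8, y, 7, 16), (q, 9, 8, y, 7, 4), (s, 4, 17, a, 20, 20), (s, 4, 17, a, 20, 21), (s, 4, 17, a, 20, 4), (s, 4, 31, w, 28, 20), (s, 4, 31, w, 28, 21), (s, 4, 31, w, 28, 4), (s, 4, 36, c, 40, 20), (s, 4, 36, c, 40, 21), (s, 4, 36, c, 40, 4), (y, 15, 19, c, 8, 10), (y, 15, 19, c, 8, 4), (y, 15, 8, b, 10, 10), (y, 15, 8, b, 10, 4)}.
Joining (Q ⨝ T) and U on A yields {(q, 9, 21, w, 39, 16, 31), (q, 9, 21, w, 39, 4, 31), (q, 9, 29, m, 22, 16, 30), (q, 9, 29, m, 22, 16, 8), (q, 9, 29, m, 22, 4, 30), (q, 9, 29, m, 22, 4, 8), (q, 9, 8, y, 7, 16, 29), (q, 9, 8, y, 7, 4, 29), (s, 4, 31, w, 28, 20, 1), (s, 4, 31, w, 28, 20, 20), (s, 4, 31, w, 28, 20, 7), (s, 4, 31, w, 28, 21, 1), (s, 4, 31, w, 28, 21, 20), (s, 4, 31, w, 28, 21, 7), (s, 4, 31, w, 28, 4, 1), (s, 4, 31, w, 28, 4, 20), (s, 4, 31, w, 28, 4, 7), (y, 15, 8, b, 10, 10, 29), (y, 15, 8, b, 10, 4, 29)}.
π_{F, A, E, B} gives {(b, 8, y, 29), (m, 29, q, 30), (m, 29, q, 8), (w, 21, q, 31), (w, 31, s, 1), (w, 31, s, 20), (w, 31, s, 7), (y, 8, q, 29)} (11 duplicate(s) eliminated).
Filtering on B ≤ 29 leaves {(b, 8, y, 29), (m, 29, q, 8), (w, 31, s, 1), (w, 31, s, 20), (w, 31, s, 7), (y, 8, q, 29)}.
π_{E, A, B} gives {(q, 29, 8), (q, 8, 29), (s, 31, 1), (s, 31, 20), (s, 31, 7), (y, 8, 29)}.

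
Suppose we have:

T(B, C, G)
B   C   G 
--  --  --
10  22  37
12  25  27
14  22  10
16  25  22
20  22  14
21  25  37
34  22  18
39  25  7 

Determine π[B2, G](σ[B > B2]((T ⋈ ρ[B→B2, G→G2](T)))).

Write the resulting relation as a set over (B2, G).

ρ[B→B2, G→G2]: schema becomes (B2, C, G2); tuples unchanged.
Joining T and ρ[B→B2, G→G2](T) on C yields {(10, 22, 37, 10, 37), (10, 22, 37, 14, 10), (10, 22, 37, 20, 14), (10, 22, 37, 34, 18), (12, 25, 27, 12, 27), (12, 25, 27, 16, 22), (12, 25, 27, 21, 37), (12, 25, 27, 39, 7), (14, 22, 10, 10, 37), (14, 22, 10, 14, 10), (14, 22, 10, 20, 14), (14, 22, 10, 34, 18), (16, 25, 22, 12, 27), (16, 25, 22, 16, 22), (16, 25, 22, 21, 37), (16, 25, 22, 39, 7), (20, 22, 14, 10, 37), (20, 22, 14, 14, 10), (20, 22, 14, 20, 14), (20, 22, 14, 34, 18), (21, 25, 37, 12, 27), (21, 25, 37, 16, 22), (21, 25, 37, 21, 37), (21, 25, 37, 39, 7), (34, 22, 18, 10, 37), (34, 22, 18, 14, 10), (34, 22, 18, 20, 14), (34, 22, 18, 34, 18), (39, 25, 7, 12, 27), (39, 25, 7, 16, 22), (39, 25, 7, 21, 37), (39, 25, 7, 39, 7)}.
σ[B > B2]: keep tuples satisfying B > B2 → {(14, 22, 10, 10, 37), (16, 25, 22, 12, 27), (20, 22, 14, 10, 37), (20, 22, 14, 14, 10), (21, 25, 37, 12, 27), (21, 25, 37, 16, 22), (34, 22, 18, 10, 37), (34, 22, 18, 14, 10), (34, 22, 18, 20, 14), (39, 25, 7, 12, 27), (39, 25, 7, 16, 22), (39, 25, 7, 21, 37)}
π_{B2, G} gives {(10, 10), (10, 14), (10, 18), (12, 22), (12, 37), (12, 7), (14, 14), (14, 18), (16, 37), (16, 7), (20, 18), (21, 7)}.

{(10, 10), (10, 14), (10, 18), (12, 22), (12, 37), (12, 7), (14, 14), (14, 18), (16, 37), (16, 7), (20, 18), (21, 7)}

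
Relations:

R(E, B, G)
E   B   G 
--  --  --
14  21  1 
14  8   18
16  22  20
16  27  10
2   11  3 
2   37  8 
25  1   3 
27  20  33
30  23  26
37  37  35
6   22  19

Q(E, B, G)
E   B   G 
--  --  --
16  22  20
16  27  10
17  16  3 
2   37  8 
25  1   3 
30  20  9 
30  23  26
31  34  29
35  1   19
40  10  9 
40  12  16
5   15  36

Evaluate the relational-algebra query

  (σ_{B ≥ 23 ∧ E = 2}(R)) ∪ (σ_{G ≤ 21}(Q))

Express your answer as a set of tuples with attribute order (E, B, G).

{(16, 22, 20), (16, 27, 10), (17, 16, 3), (2, 37, 8), (25, 1, 3), (30, 20, 9), (35, 1, 19), (40, 10, 9), (40, 12, 16)}

Selection B ≥ 23 ∧ E = 2: {(2, 37, 8)}
Selection G ≤ 21: {(16, 22, 20), (16, 27, 10), (17, 16, 3), (2, 37, 8), (25, 1, 3), (30, 20, 9), (35, 1, 19), (40, 10, 9), (40, 12, 16)}
Taking the union: {(16, 22, 20), (16, 27, 10), (17, 16, 3), (2, 37, 8), (25, 1, 3), (30, 20, 9), (35, 1, 19), (40, 10, 9), (40, 12, 16)}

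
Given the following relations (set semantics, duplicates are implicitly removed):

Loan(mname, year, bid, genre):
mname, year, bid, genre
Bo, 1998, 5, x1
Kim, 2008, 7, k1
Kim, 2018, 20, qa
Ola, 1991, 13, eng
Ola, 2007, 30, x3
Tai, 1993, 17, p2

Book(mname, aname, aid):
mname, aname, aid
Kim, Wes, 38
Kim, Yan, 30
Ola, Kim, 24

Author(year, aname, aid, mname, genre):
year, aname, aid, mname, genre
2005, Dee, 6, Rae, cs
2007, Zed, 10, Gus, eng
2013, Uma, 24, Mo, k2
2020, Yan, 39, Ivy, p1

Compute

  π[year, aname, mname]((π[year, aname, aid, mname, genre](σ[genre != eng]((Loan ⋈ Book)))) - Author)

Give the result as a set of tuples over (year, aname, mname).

Loan ⋈ Book (natural join on mname): {(Kim, 2008, 7, k1, Wes, 38), (Kim, 2008, 7, k1, Yan, 30), (Kim, 2018, 20, qa, Wes, 38), (Kim, 2018, 20, qa, Yan, 30), (Ola, 1991, 13, eng, Kim, 24), (Ola, 2007, 30, x3, Kim, 24)}
σ[genre != eng]: keep tuples satisfying genre != eng → {(Kim, 2008, 7, k1, Wes, 38), (Kim, 2008, 7, k1, Yan, 30), (Kim, 2018, 20, qa, Wes, 38), (Kim, 2018, 20, qa, Yan, 30), (Ola, 2007, 30, x3, Kim, 24)}
Keep only column(s) year, aname, aid, mname, genre: {(2007, Kim, 24, Ola, x3), (2008, Wes, 38, Kim, k1), (2008, Yan, 30, Kim, k1), (2018, Wes, 38, Kim, qa), (2018, Yan, 30, Kim, qa)}
Set difference of the two operands is {(2007, Kim, 24, Ola, x3), (2008, Wes, 38, Kim, k1), (2008, Yan, 30, Kim, k1), (2018, Wes, 38, Kim, qa), (2018, Yan, 30, Kim, qa)}.
Keep only column(s) year, aname, mname: {(2007, Kim, Ola), (2008, Wes, Kim), (2008, Yan, Kim), (2018, Wes, Kim), (2018, Yan, Kim)}

{(2007, Kim, Ola), (2008, Wes, Kim), (2008, Yan, Kim), (2018, Wes, Kim), (2018, Yan, Kim)}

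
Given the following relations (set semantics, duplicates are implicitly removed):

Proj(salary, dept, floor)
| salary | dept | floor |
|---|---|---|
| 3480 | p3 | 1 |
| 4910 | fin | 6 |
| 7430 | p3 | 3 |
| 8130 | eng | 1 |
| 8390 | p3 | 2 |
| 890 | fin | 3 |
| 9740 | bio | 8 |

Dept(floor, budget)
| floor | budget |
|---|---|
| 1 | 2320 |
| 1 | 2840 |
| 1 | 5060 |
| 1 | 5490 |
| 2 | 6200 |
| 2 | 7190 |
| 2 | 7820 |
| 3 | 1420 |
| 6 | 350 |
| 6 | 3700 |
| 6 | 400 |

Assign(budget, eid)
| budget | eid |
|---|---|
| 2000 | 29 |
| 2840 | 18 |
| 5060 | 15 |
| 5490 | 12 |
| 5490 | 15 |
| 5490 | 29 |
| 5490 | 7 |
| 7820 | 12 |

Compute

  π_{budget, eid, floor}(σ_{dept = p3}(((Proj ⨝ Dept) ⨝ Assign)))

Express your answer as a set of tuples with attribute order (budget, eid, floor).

Proj ⋈ Dept (natural join on floor): {(3480, p3, 1, 2320), (3480, p3, 1, 2840), (3480, p3, 1, 5060), (3480, p3, 1, 5490), (4910, fin, 6, 350), (4910, fin, 6, 3700), (4910, fin, 6, 400), (7430, p3, 3, 1420), (8130, eng, 1, 2320), (8130, eng, 1, 2840), (8130, eng, 1, 5060), (8130, eng, 1, 5490), (8390, p3, 2, 6200), (8390, p3, 2, 7190), (8390, p3, 2, 7820), (890, fin, 3, 1420)}
(Proj ⨝ Dept) ⋈ Assign (natural join on budget): {(3480, p3, 1, 2840, 18), (3480, p3, 1, 5060, 15), (3480, p3, 1, 5490, 12), (3480, p3, 1, 5490, 15), (3480, p3, 1, 5490, 29), (3480, p3, 1, 5490, 7), (8130, eng, 1, 2840, 18), (8130, eng, 1, 5060, 15), (8130, eng, 1, 5490, 12), (8130, eng, 1, 5490, 15), (8130, eng, 1, 5490, 29), (8130, eng, 1, 5490, 7), (8390, p3, 2, 7820, 12)}
Selection dept = p3: {(3480, p3, 1, 2840, 18), (3480, p3, 1, 5060, 15), (3480, p3, 1, 5490, 12), (3480, p3, 1, 5490, 15), (3480, p3, 1, 5490, 29), (3480, p3, 1, 5490, 7), (8390, p3, 2, 7820, 12)}
Keep only column(s) budget, eid, floor: {(2840, 18, 1), (5060, 15, 1), (5490, 12, 1), (5490, 15, 1), (5490, 29, 1), (5490, 7, 1), (7820, 12, 2)}

{(2840, 18, 1), (5060, 15, 1), (5490, 12, 1), (5490, 15, 1), (5490, 29, 1), (5490, 7, 1), (7820, 12, 2)}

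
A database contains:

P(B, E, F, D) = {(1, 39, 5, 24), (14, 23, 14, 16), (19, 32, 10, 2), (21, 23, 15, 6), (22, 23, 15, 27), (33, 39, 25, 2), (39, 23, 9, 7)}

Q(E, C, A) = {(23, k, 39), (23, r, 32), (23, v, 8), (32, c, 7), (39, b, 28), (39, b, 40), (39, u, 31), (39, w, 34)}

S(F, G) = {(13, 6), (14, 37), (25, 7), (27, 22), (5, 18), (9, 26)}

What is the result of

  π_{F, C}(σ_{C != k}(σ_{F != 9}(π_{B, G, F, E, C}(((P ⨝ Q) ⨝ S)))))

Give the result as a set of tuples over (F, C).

Natural join on E: {(1, 39, 5, 24, b, 28), (1, 39, 5, 24, b, 40), (1, 39, 5, 24, u, 31), (1, 39, 5, 24, w, 34), (14, 23, 14, 16, k, 39), (14, 23, 14, 16, r, 32), (14, 23, 14, 16, v, 8), (19, 32, 10, 2, c, 7), (21, 23, 15, 6, k, 39), (21, 23, 15, 6, r, 32), (21, 23, 15, 6, v, 8), (22, 23, 15, 27, k, 39), (22, 23, 15, 27, r, 32), (22, 23, 15, 27, v, 8), (33, 39, 25, 2, b, 28), (33, 39, 25, 2, b, 40), (33, 39, 25, 2, u, 31), (33, 39, 25, 2, w, 34), (39, 23, 9, 7, k, 39), (39, 23, 9, 7, r, 32), (39, 23, 9, 7, v, 8)}
Natural join on F: {(1, 39, 5, 24, b, 28, 18), (1, 39, 5, 24, b, 40, 18), (1, 39, 5, 24, u, 31, 18), (1, 39, 5, 24, w, 34, 18), (14, 23, 14, 16, k, 39, 37), (14, 23, 14, 16, r, 32, 37), (14, 23, 14, 16, v, 8, 37), (33, 39, 25, 2, b, 28, 7), (33, 39, 25, 2, b, 40, 7), (33, 39, 25, 2, u, 31, 7), (33, 39, 25, 2, w, 34, 7), (39, 23, 9, 7, k, 39, 26), (39, 23, 9, 7, r, 32, 26), (39, 23, 9, 7, v, 8, 26)}
π[B, G, F, E, C]: project onto (B, G, F, E, C) (2 duplicate(s) eliminated) → {(1, 18, 5, 39, b), (1, 18, 5, 39, u), (1, 18, 5, 39, w), (14, 37, 14, 23, k), (14, 37, 14, 23, r), (14, 37, 14, 23, v), (33, 7, 25, 39, b), (33, 7, 25, 39, u), (33, 7, 25, 39, w), (39, 26, 9, 23, k), (39, 26, 9, 23, r), (39, 26, 9, 23, v)}
Selection F != 9: {(1, 18, 5, 39, b), (1, 18, 5, 39, u), (1, 18, 5, 39, w), (14, 37, 14, 23, k), (14, 37, 14, 23, r), (14, 37, 14, 23, v), (33, 7, 25, 39, b), (33, 7, 25, 39, u), (33, 7, 25, 39, w)}
Selection C != k: {(1, 18, 5, 39, b), (1, 18, 5, 39, u), (1, 18, 5, 39, w), (14, 37, 14, 23, r), (14, 37, 14, 23, v), (33, 7, 25, 39, b), (33, 7, 25, 39, u), (33, 7, 25, 39, w)}
π[F, C]: project onto (F, C) → {(14, r), (14, v), (25, b), (25, u), (25, w), (5, b), (5, u), (5, w)}

{(14, r), (14, v), (25, b), (25, u), (25, w), (5, b), (5, u), (5, w)}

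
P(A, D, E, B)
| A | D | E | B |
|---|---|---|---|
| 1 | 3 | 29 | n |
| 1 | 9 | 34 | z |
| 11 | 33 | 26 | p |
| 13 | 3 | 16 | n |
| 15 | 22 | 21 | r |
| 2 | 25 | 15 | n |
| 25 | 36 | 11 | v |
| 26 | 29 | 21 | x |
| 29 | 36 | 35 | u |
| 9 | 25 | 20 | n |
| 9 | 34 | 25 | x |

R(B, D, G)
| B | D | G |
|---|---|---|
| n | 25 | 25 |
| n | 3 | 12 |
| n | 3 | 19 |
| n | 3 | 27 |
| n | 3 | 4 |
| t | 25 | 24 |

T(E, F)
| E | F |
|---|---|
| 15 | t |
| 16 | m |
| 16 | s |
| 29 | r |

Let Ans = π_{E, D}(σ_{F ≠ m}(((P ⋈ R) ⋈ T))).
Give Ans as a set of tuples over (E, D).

{(15, 25), (16, 3), (29, 3)}

P ⋈ R (natural join on D, B): {(1, 3, 29, n, 12), (1, 3, 29, n, 19), (1, 3, 29, n, 27), (1, 3, 29, n, 4), (13, 3, 16, n, 12), (13, 3, 16, n, 19), (13, 3, 16, n, 27), (13, 3, 16, n, 4), (2, 25, 15, n, 25), (9, 25, 20, n, 25)}
(P ⋈ R) ⋈ T (natural join on E): {(1, 3, 29, n, 12, r), (1, 3, 29, n, 19, r), (1, 3, 29, n, 27, r), (1, 3, 29, n, 4, r), (13, 3, 16, n, 12, m), (13, 3, 16, n, 12, s), (13, 3, 16, n, 19, m), (13, 3, 16, n, 19, s), (13, 3, 16, n, 27, m), (13, 3, 16, n, 27, s), (13, 3, 16, n, 4, m), (13, 3, 16, n, 4, s), (2, 25, 15, n, 25, t)}
Apply σ_{F ≠ m}; surviving tuples: {(1, 3, 29, n, 12, r), (1, 3, 29, n, 19, r), (1, 3, 29, n, 27, r), (1, 3, 29, n, 4, r), (13, 3, 16, n, 12, s), (13, 3, 16, n, 19, s), (13, 3, 16, n, 27, s), (13, 3, 16, n, 4, s), (2, 25, 15, n, 25, t)}
Projecting to E, D (6 duplicate(s) eliminated): {(15, 25), (16, 3), (29, 3)}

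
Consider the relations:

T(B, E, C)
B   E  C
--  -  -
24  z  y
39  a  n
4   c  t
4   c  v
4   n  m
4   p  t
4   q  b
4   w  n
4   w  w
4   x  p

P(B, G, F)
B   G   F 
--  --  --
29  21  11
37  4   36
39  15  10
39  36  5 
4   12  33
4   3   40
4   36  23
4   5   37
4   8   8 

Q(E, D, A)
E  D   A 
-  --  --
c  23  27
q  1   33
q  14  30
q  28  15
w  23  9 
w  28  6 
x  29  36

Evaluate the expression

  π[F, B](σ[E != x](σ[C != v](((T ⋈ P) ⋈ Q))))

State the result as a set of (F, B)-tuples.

{(23, 4), (33, 4), (37, 4), (40, 4), (8, 4)}

Natural join on B: {(39, a, n, 15, 10), (39, a, n, 36, 5), (4, c, t, 12, 33), (4, c, t, 3, 40), (4, c, t, 36, 23), (4, c, t, 5, 37), (4, c, t, 8, 8), (4, c, v, 12, 33), (4, c, v, 3, 40), (4, c, v, 36, 23), (4, c, v, 5, 37), (4, c, v, 8, 8), (4, n, m, 12, 33), (4, n, m, 3, 40), (4, n, m, 36, 23), (4, n, m, 5, 37), (4, n, m, 8, 8), (4, p, t, 12, 33), (4, p, t, 3, 40), (4, p, t, 36, 23), (4, p, t, 5, 37), (4, p, t, 8, 8), (4, q, b, 12, 33), (4, q, b, 3, 40), (4, q, b, 36, 23), (4, q, b, 5, 37), (4, q, b, 8, 8), (4, w, n, 12, 33), (4, w, n, 3, 40), (4, w, n, 36, 23), (4, w, n, 5, 37), (4, w, n, 8, 8), (4, w, w, 12, 33), (4, w, w, 3, 40), (4, w, w, 36, 23), (4, w, w, 5, 37), (4, w, w, 8, 8), (4, x, p, 12, 33), (4, x, p, 3, 40), (4, x, p, 36, 23), (4, x, p, 5, 37), (4, x, p, 8, 8)}
Natural join on E: {(4, c, t, 12, 33, 23, 27), (4, c, t, 3, 40, 23, 27), (4, c, t, 36, 23, 23, 27), (4, c, t, 5, 37, 23, 27), (4, c, t, 8, 8, 23, 27), (4, c, v, 12, 33, 23, 27), (4, c, v, 3, 40, 23, 27), (4, c, v, 36, 23, 23, 27), (4, c, v, 5, 37, 23, 27), (4, c, v, 8, 8, 23, 27), (4, q, b, 12, 33, 1, 33), (4, q, b, 12, 33, 14, 30), (4, q, b, 12, 33, 28, 15), (4, q, b, 3, 40, 1, 33), (4, q, b, 3, 40, 14, 30), (4, q, b, 3, 40, 28, 15), (4, q, b, 36, 23, 1, 33), (4, q, b, 36, 23, 14, 30), (4, q, b, 36, 23, 28, 15), (4, q, b, 5, 37, 1, 33), (4, q, b, 5, 37, 14, 30), (4, q, b, 5, 37, 28, 15), (4, q, b, 8, 8, 1, 33), (4, q, b, 8, 8, 14, 30), (4, q, b, 8, 8, 28, 15), (4, w, n, 12, 33, 23, 9), (4, w, n, 12, 33, 28, 6), (4, w, n, 3, 40, 23, 9), (4, w, n, 3, 40, 28, 6), (4, w, n, 36, 23, 23, 9), (4, w, n, 36, 23, 28, 6), (4, w, n, 5, 37, 23, 9), (4, w, n, 5, 37, 28, 6), (4, w, n, 8, 8, 23, 9), (4, w, n, 8, 8, 28, 6), (4, w, w, 12, 33, 23, 9), (4, w, w, 12, 33, 28, 6), (4, w, w, 3, 40, 23, 9), (4, w, w, 3, 40, 28, 6), (4, w, w, 36, 23, 23, 9), (4, w, w, 36, 23, 28, 6), (4, w, w, 5, 37, 23, 9), (4, w, w, 5, 37, 28, 6), (4, w, w, 8, 8, 23, 9), (4, w, w, 8, 8, 28, 6), (4, x, p, 12, 33, 29, 36), (4, x, p, 3, 40, 29, 36), (4, x, p, 36, 23, 29, 36), (4, x, p, 5, 37, 29, 36), (4, x, p, 8, 8, 29, 36)}
Apply σ_{C != v}; surviving tuples: {(4, c, t, 12, 33, 23, 27), (4, c, t, 3, 40, 23, 27), (4, c, t, 36, 23, 23, 27), (4, c, t, 5, 37, 23, 27), (4, c, t, 8, 8, 23, 27), (4, q, b, 12, 33, 1, 33), (4, q, b, 12, 33, 14, 30), (4, q, b, 12, 33, 28, 15), (4, q, b, 3, 40, 1, 33), (4, q, b, 3, 40, 14, 30), (4, q, b, 3, 40, 28, 15), (4, q, b, 36, 23, 1, 33), (4, q, b, 36, 23, 14, 30), (4, q, b, 36, 23, 28, 15), (4, q, b, 5, 37, 1, 33), (4, q, b, 5, 37, 14, 30), (4, q, b, 5, 37, 28, 15), (4, q, b, 8, 8, 1, 33), (4, q, b, 8, 8, 14, 30), (4, q, b, 8, 8, 28, 15), (4, w, n, 12, 33, 23, 9), (4, w, n, 12, 33, 28, 6), (4, w, n, 3, 40, 23, 9), (4, w, n, 3, 40, 28, 6), (4, w, n, 36, 23, 23, 9), (4, w, n, 36, 23, 28, 6), (4, w, n, 5, 37, 23, 9), (4, w, n, 5, 37, 28, 6), (4, w, n, 8, 8, 23, 9), (4, w, n, 8, 8, 28, 6), (4, w, w, 12, 33, 23, 9), (4, w, w, 12, 33, 28, 6), (4, w, w, 3, 40, 23, 9), (4, w, w, 3, 40, 28, 6), (4, w, w, 36, 23, 23, 9), (4, w, w, 36, 23, 28, 6), (4, w, w, 5, 37, 23, 9), (4, w, w, 5, 37, 28, 6), (4, w, w, 8, 8, 23, 9), (4, w, w, 8, 8, 28, 6), (4, x, p, 12, 33, 29, 36), (4, x, p, 3, 40, 29, 36), (4, x, p, 36, 23, 29, 36), (4, x, p, 5, 37, 29, 36), (4, x, p, 8, 8, 29, 36)}
Apply σ_{E != x}; surviving tuples: {(4, c, t, 12, 33, 23, 27), (4, c, t, 3, 40, 23, 27), (4, c, t, 36, 23, 23, 27), (4, c, t, 5, 37, 23, 27), (4, c, t, 8, 8, 23, 27), (4, q, b, 12, 33, 1, 33), (4, q, b, 12, 33, 14, 30), (4, q, b, 12, 33, 28, 15), (4, q, b, 3, 40, 1, 33), (4, q, b, 3, 40, 14, 30), (4, q, b, 3, 40, 28, 15), (4, q, b, 36, 23, 1, 33), (4, q, b, 36, 23, 14, 30), (4, q, b, 36, 23, 28, 15), (4, q, b, 5, 37, 1, 33), (4, q, b, 5, 37, 14, 30), (4, q, b, 5, 37, 28, 15), (4, q, b, 8, 8, 1, 33), (4, q, b, 8, 8, 14, 30), (4, q, b, 8, 8, 28, 15), (4, w, n, 12, 33, 23, 9), (4, w, n, 12, 33, 28, 6), (4, w, n, 3, 40, 23, 9), (4, w, n, 3, 40, 28, 6), (4, w, n, 36, 23, 23, 9), (4, w, n, 36, 23, 28, 6), (4, w, n, 5, 37, 23, 9), (4, w, n, 5, 37, 28, 6), (4, w, n, 8, 8, 23, 9), (4, w, n, 8, 8, 28, 6), (4, w, w, 12, 33, 23, 9), (4, w, w, 12, 33, 28, 6), (4, w, w, 3, 40, 23, 9), (4, w, w, 3, 40, 28, 6), (4, w, w, 36, 23, 23, 9), (4, w, w, 36, 23, 28, 6), (4, w, w, 5, 37, 23, 9), (4, w, w, 5, 37, 28, 6), (4, w, w, 8, 8, 23, 9), (4, w, w, 8, 8, 28, 6)}
Keep only column(s) F, B (35 duplicate(s) eliminated): {(23, 4), (33, 4), (37, 4), (40, 4), (8, 4)}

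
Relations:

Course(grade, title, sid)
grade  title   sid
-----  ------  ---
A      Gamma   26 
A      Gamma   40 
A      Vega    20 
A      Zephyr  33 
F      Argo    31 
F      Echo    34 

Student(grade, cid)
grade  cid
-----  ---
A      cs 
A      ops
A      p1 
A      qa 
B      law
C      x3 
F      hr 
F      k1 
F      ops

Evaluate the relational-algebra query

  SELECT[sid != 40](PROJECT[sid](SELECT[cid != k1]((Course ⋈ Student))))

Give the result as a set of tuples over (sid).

{20, 26, 31, 33, 34}

Course ⋈ Student (natural join on grade): {(A, Gamma, 26, cs), (A, Gamma, 26, ops), (A, Gamma, 26, p1), (A, Gamma, 26, qa), (A, Gamma, 40, cs), (A, Gamma, 40, ops), (A, Gamma, 40, p1), (A, Gamma, 40, qa), (A, Vega, 20, cs), (A, Vega, 20, ops), (A, Vega, 20, p1), (A, Vega, 20, qa), (A, Zephyr, 33, cs), (A, Zephyr, 33, ops), (A, Zephyr, 33, p1), (A, Zephyr, 33, qa), (F, Argo, 31, hr), (F, Argo, 31, k1), (F, Argo, 31, ops), (F, Echo, 34, hr), (F, Echo, 34, k1), (F, Echo, 34, ops)}
σ[cid != k1]: keep tuples satisfying cid != k1 → {(A, Gamma, 26, cs), (A, Gamma, 26, ops), (A, Gamma, 26, p1), (A, Gamma, 26, qa), (A, Gamma, 40, cs), (A, Gamma, 40, ops), (A, Gamma, 40, p1), (A, Gamma, 40, qa), (A, Vega, 20, cs), (A, Vega, 20, ops), (A, Vega, 20, p1), (A, Vega, 20, qa), (A, Zephyr, 33, cs), (A, Zephyr, 33, ops), (A, Zephyr, 33, p1), (A, Zephyr, 33, qa), (F, Argo, 31, hr), (F, Argo, 31, ops), (F, Echo, 34, hr), (F, Echo, 34, ops)}
Projecting to sid (14 duplicate(s) eliminated): {20, 26, 31, 33, 34, 40}
σ[sid != 40]: keep tuples satisfying sid != 40 → {20, 26, 31, 33, 34}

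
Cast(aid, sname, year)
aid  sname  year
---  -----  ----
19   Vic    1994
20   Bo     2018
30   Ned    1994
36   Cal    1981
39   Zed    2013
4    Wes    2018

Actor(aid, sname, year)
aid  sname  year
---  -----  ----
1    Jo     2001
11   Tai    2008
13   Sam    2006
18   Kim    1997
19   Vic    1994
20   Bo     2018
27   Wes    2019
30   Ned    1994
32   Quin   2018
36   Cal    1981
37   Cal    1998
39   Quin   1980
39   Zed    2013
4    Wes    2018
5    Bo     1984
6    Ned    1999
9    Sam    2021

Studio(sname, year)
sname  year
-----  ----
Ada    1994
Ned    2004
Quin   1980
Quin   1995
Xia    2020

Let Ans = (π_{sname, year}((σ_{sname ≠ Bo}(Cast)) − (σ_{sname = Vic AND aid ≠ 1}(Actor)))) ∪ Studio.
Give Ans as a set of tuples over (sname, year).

{(Ada, 1994), (Cal, 1981), (Ned, 1994), (Ned, 2004), (Quin, 1980), (Quin, 1995), (Wes, 2018), (Xia, 2020), (Zed, 2013)}

Filtering on sname ≠ Bo leaves {(19, Vic, 1994), (30, Ned, 1994), (36, Cal, 1981), (39, Zed, 2013), (4, Wes, 2018)}.
Filtering on sname = Vic AND aid ≠ 1 leaves {(19, Vic, 1994)}.
Set difference of the two operands is {(30, Ned, 1994), (36, Cal, 1981), (39, Zed, 2013), (4, Wes, 2018)}.
Projecting to sname, year: {(Cal, 1981), (Ned, 1994), (Wes, 2018), (Zed, 2013)}
Set union of the two operands is {(Ada, 1994), (Cal, 1981), (Ned, 1994), (Ned, 2004), (Quin, 1980), (Quin, 1995), (Wes, 2018), (Xia, 2020), (Zed, 2013)}.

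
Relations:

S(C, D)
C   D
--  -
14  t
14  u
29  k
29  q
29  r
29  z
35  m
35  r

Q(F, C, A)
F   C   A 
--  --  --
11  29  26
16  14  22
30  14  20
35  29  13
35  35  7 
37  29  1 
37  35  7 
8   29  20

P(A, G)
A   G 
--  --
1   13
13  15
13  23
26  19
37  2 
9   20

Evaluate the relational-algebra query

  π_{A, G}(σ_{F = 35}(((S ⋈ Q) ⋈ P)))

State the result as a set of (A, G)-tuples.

{(13, 15), (13, 23)}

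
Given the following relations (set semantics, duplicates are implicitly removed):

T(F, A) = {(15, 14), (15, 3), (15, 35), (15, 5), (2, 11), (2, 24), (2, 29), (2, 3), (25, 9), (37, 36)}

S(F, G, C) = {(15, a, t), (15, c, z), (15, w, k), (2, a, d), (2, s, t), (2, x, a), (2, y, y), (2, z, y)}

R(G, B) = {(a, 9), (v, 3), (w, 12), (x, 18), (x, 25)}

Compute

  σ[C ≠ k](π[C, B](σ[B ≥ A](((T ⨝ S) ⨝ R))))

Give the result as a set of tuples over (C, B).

{(a, 18), (a, 25), (d, 9), (t, 9)}

Natural join on F: {(15, 14, a, t), (15, 14, c, z), (15, 14, w, k), (15, 3, a, t), (15, 3, c, z), (15, 3, w, k), (15, 35, a, t), (15, 35, c, z), (15, 35, w, k), (15, 5, a, t), (15, 5, c, z), (15, 5, w, k), (2, 11, a, d), (2, 11, s, t), (2, 11, x, a), (2, 11, y, y), (2, 11, z, y), (2, 24, a, d), (2, 24, s, t), (2, 24, x, a), (2, 24, y, y), (2, 24, z, y), (2, 29, a, d), (2, 29, s, t), (2, 29, x, a), (2, 29, y, y), (2, 29, z, y), (2, 3, a, d), (2, 3, s, t), (2, 3, x, a), (2, 3, y, y), (2, 3, z, y)}
Natural join on G: {(15, 14, a, t, 9), (15, 14, w, k, 12), (15, 3, a, t, 9), (15, 3, w, k, 12), (15, 35, a, t, 9), (15, 35, w, k, 12), (15, 5, a, t, 9), (15, 5, w, k, 12), (2, 11, a, d, 9), (2, 11, x, a, 18), (2, 11, x, a, 25), (2, 24, a, d, 9), (2, 24, x, a, 18), (2, 24, x, a, 25), (2, 29, a, d, 9), (2, 29, x, a, 18), (2, 29, x, a, 25), (2, 3, a, d, 9), (2, 3, x, a, 18), (2, 3, x, a, 25)}
Selection B ≥ A: {(15, 3, a, t, 9), (15, 3, w, k, 12), (15, 5, a, t, 9), (15, 5, w, k, 12), (2, 11, x, a, 18), (2, 11, x, a, 25), (2, 24, x, a, 25), (2, 3, a, d, 9), (2, 3, x, a, 18), (2, 3, x, a, 25)}
π_{C, B} gives {(a, 18), (a, 25), (d, 9), (k, 12), (t, 9)} (5 duplicate(s) eliminated).
Selection C ≠ k: {(a, 18), (a, 25), (d, 9), (t, 9)}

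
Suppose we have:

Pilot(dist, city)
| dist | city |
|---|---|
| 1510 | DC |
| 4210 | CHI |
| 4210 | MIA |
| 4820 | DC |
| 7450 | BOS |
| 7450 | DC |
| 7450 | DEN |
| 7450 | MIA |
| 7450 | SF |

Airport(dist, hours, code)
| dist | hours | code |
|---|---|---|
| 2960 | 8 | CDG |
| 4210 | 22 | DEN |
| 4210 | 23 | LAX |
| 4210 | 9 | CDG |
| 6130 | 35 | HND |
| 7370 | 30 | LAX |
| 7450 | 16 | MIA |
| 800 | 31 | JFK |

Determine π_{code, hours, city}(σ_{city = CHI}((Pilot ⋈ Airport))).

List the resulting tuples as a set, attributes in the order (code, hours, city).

{(CDG, 9, CHI), (DEN, 22, CHI), (LAX, 23, CHI)}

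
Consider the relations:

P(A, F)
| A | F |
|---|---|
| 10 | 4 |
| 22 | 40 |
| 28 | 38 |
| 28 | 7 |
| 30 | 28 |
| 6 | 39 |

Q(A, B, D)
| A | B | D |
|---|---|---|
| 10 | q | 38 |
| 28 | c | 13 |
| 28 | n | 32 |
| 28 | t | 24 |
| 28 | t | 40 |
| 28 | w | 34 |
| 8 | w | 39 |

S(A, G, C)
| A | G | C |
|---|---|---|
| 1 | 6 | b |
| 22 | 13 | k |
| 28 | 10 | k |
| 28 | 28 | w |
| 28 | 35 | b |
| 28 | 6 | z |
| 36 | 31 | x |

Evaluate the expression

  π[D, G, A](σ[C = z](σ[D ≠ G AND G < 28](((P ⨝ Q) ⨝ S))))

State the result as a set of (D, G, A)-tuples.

Natural join on A: {(10, 4, q, 38), (28, 38, c, 13), (28, 38, n, 32), (28, 38, t, 24), (28, 38, t, 40), (28, 38, w, 34), (28, 7, c, 13), (28, 7, n, 32), (28, 7, t, 24), (28, 7, t, 40), (28, 7, w, 34)}
Natural join on A: {(28, 38, c, 13, 10, k), (28, 38, c, 13, 28, w), (28, 38, c, 13, 35, b), (28, 38, c, 13, 6, z), (28, 38, n, 32, 10, k), (28, 38, n, 32, 28, w), (28, 38, n, 32, 35, b), (28, 38, n, 32, 6, z), (28, 38, t, 24, 10, k), (28, 38, t, 24, 28, w), (28, 38, t, 24, 35, b), (28, 38, t, 24, 6, z), (28, 38, t, 40, 10, k), (28, 38, t, 40, 28, w), (28, 38, t, 40, 35, b), (28, 38, t, 40, 6, z), (28, 38, w, 34, 10, k), (28, 38, w, 34, 28, w), (28, 38, w, 34, 35, b), (28, 38, w, 34, 6, z), (28, 7, c, 13, 10, k), (28, 7, c, 13, 28, w), (28, 7, c, 13, 35, b), (28, 7, c, 13, 6, z), (28, 7, n, 32, 10, k), (28, 7, n, 32, 28, w), (28, 7, n, 32, 35, b), (28, 7, n, 32, 6, z), (28, 7, t, 24, 10, k), (28, 7, t, 24, 28, w), (28, 7, t, 24, 35, b), (28, 7, t, 24, 6, z), (28, 7, t, 40, 10, k), (28, 7, t, 40, 28, w), (28, 7, t, 40, 35, b), (28, 7, t, 40, 6, z), (28, 7, w, 34, 10, k), (28, 7, w, 34, 28, w), (28, 7, w, 34, 35, b), (28, 7, w, 34, 6, z)}
Filtering on D ≠ G AND G < 28 leaves {(28, 38, c, 13, 10, k), (28, 38, c, 13, 6, z), (28, 38, n, 32, 10, k), (28, 38, n, 32, 6, z), (28, 38, t, 24, 10, k), (28, 38, t, 24, 6, z), (28, 38, t, 40, 10, k), (28, 38, t, 40, 6, z), (28, 38, w, 34, 10, k), (28, 38, w, 34, 6, z), (28, 7, c, 13, 10, k), (28, 7, c, 13, 6, z), (28, 7, n, 32, 10, k), (28, 7, n, 32, 6, z), (28, 7, t, 24, 10, k), (28, 7, t, 24, 6, z), (28, 7, t, 40, 10, k), (28, 7, t, 40, 6, z), (28, 7, w, 34, 10, k), (28, 7, w, 34, 6, z)}.
Filtering on C = z leaves {(28, 38, c, 13, 6, z), (28, 38, n, 32, 6, z), (28, 38, t, 24, 6, z), (28, 38, t, 40, 6, z), (28, 38, w, 34, 6, z), (28, 7, c, 13, 6, z), (28, 7, n, 32, 6, z), (28, 7, t, 24, 6, z), (28, 7, t, 40, 6, z), (28, 7, w, 34, 6, z)}.
π_{D, G, A} gives {(13, 6, 28), (24, 6, 28), (32, 6, 28), (34, 6, 28), (40, 6, 28)} (5 duplicate(s) eliminated).

{(13, 6, 28), (24, 6, 28), (32, 6, 28), (34, 6, 28), (40, 6, 28)}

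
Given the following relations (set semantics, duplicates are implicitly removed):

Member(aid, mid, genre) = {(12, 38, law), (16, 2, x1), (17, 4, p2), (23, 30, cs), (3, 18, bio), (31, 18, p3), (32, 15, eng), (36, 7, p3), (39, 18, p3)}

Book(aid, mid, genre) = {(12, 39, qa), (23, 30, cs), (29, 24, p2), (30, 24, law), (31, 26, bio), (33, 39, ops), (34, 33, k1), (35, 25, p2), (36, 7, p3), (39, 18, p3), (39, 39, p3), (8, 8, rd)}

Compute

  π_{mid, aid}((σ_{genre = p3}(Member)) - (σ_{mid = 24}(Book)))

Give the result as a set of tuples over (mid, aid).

{(18, 31), (18, 39), (7, 36)}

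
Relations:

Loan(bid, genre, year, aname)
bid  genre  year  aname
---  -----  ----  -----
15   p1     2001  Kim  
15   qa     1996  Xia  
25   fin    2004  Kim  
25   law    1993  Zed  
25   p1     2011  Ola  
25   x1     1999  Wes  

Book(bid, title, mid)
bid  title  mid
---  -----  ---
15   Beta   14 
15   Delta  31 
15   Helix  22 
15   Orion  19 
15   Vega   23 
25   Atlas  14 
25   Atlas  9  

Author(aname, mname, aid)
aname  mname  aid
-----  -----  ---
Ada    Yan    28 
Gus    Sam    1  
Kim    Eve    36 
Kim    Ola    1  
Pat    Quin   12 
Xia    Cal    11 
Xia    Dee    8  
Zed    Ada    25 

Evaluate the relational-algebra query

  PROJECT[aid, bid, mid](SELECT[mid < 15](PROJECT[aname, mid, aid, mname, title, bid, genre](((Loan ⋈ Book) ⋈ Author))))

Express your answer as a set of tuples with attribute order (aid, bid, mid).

Natural join on bid: {(15, p1, 2001, Kim, Beta, 14), (15, p1, 2001, Kim, Delta, 31), (15, p1, 2001, Kim, Helix, 22), (15, p1, 2001, Kim, Orion, 19), (15, p1, 2001, Kim, Vega, 23), (15, qa, 1996, Xia, Beta, 14), (15, qa, 1996, Xia, Delta, 31), (15, qa, 1996, Xia, Helix, 22), (15, qa, 1996, Xia, Orion, 19), (15, qa, 1996, Xia, Vega, 23), (25, fin, 2004, Kim, Atlas, 14), (25, fin, 2004, Kim, Atlas, 9), (25, law, 1993, Zed, Atlas, 14), (25, law, 1993, Zed, Atlas, 9), (25, p1, 2011, Ola, Atlas, 14), (25, p1, 2011, Ola, Atlas, 9), (25, x1, 1999, Wes, Atlas, 14), (25, x1, 1999, Wes, Atlas, 9)}
Natural join on aname: {(15, p1, 2001, Kim, Beta, 14, Eve, 36), (15, p1, 2001, Kim, Beta, 14, Ola, 1), (15, p1, 2001, Kim, Delta, 31, Eve, 36), (15, p1, 2001, Kim, Delta, 31, Ola, 1), (15, p1, 2001, Kim, Helix, 22, Eve, 36), (15, p1, 2001, Kim, Helix, 22, Ola, 1), (15, p1, 2001, Kim, Orion, 19, Eve, 36), (15, p1, 2001, Kim, Orion, 19, Ola, 1), (15, p1, 2001, Kim, Vega, 23, Eve, 36), (15, p1, 2001, Kim, Vega, 23, Ola, 1), (15, qa, 1996, Xia, Beta, 14, Cal, 11), (15, qa, 1996, Xia, Beta, 14, Dee, 8), (15, qa, 1996, Xia, Delta, 31, Cal, 11), (15, qa, 1996, Xia, Delta, 31, Dee, 8), (15, qa, 1996, Xia, Helix, 22, Cal, 11), (15, qa, 1996, Xia, Helix, 22, Dee, 8), (15, qa, 1996, Xia, Orion, 19, Cal, 11), (15, qa, 1996, Xia, Orion, 19, Dee, 8), (15, qa, 1996, Xia, Vega, 23, Cal, 11), (15, qa, 1996, Xia, Vega, 23, Dee, 8), (25, fin, 2004, Kim, Atlas, 14, Eve, 36), (25, fin, 2004, Kim, Atlas, 14, Ola, 1), (25, fin, 2004, Kim, Atlas, 9, Eve, 36), (25, fin, 2004, Kim, Atlas, 9, Ola, 1), (25, law, 1993, Zed, Atlas, 14, Ada, 25), (25, law, 1993, Zed, Atlas, 9, Ada, 25)}
Projecting to aname, mid, aid, mname, title, bid, genre: {(Kim, 14, 1, Ola, Atlas, 25, fin), (Kim, 14, 1, Ola, Beta, 15, p1), (Kim, 14, 36, Eve, Atlas, 25, fin), (Kim, 14, 36, Eve, Beta, 15, p1), (Kim, 19, 1, Ola, Orion, 15, p1), (Kim, 19, 36, Eve, Orion, 15, p1), (Kim, 22, 1, Ola, Helix, 15, p1), (Kim, 22, 36, Eve, Helix, 15, p1), (Kim, 23, 1, Ola, Vega, 15, p1), (Kim, 23, 36, Eve, Vega, 15, p1), (Kim, 31, 1, Ola, Delta, 15, p1), (Kim, 31, 36, Eve, Delta, 15, p1), (Kim, 9, 1, Ola, Atlas, 25, fin), (Kim, 9, 36, Eve, Atlas, 25, fin), (Xia, 14, 11, Cal, Beta, 15, qa), (Xia, 14, 8, Dee, Beta, 15, qa), (Xia, 19, 11, Cal, Orion, 15, qa), (Xia, 19, 8, Dee, Orion, 15, qa), (Xia, 22, 11, Cal, Helix, 15, qa), (Xia, 22, 8, Dee, Helix, 15, qa), (Xia, 23, 11, Cal, Vega, 15, qa), (Xia, 23, 8, Dee, Vega, 15, qa), (Xia, 31, 11, Cal, Delta, 15, qa), (Xia, 31, 8, Dee, Delta, 15, qa), (Zed, 14, 25, Ada, Atlas, 25, law), (Zed, 9, 25, Ada, Atlas, 25, law)}
Apply σ_{mid < 15}; surviving tuples: {(Kim, 14, 1, Ola, Atlas, 25, fin), (Kim, 14, 1, Ola, Beta, 15, p1), (Kim, 14, 36, Eve, Atlas, 25, fin), (Kim, 14, 36, Eve, Beta, 15, p1), (Kim, 9, 1, Ola, Atlas, 25, fin), (Kim, 9, 36, Eve, Atlas, 25, fin), (Xia, 14, 11, Cal, Beta, 15, qa), (Xia, 14, 8, Dee, Beta, 15, qa), (Zed, 14, 25, Ada, Atlas, 25, law), (Zed, 9, 25, Ada, Atlas, 25, law)}
Projecting to aid, bid, mid: {(1, 15, 14), (1, 25, 14), (1, 25, 9), (11, 15, 14), (25, 25, 14), (25, 25, 9), (36, 15, 14), (36, 25, 14), (36, 25, 9), (8, 15, 14)}

{(1, 15, 14), (1, 25, 14), (1, 25, 9), (11, 15, 14), (25, 25, 14), (25, 25, 9), (36, 15, 14), (36, 25, 14), (36, 25, 9), (8, 15, 14)}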